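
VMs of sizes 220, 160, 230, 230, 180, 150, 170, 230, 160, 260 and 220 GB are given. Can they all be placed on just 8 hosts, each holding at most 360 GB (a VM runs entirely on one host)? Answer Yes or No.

Total = 2210 GB; ⌈2210/360⌉ = 7.
The bound of 7 does not rule out 8, but exhaustive search shows no assignment into 8 hosts of capacity 360 GB exists — the minimum is 9.

No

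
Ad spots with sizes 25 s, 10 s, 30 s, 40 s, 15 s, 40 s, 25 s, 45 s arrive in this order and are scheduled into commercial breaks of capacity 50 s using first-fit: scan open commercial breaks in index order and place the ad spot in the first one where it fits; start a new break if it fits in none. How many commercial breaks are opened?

  25 → break 1 (new)  [load 25/50]
  10 → break 1  [load 35/50]
  30 → break 2 (new)  [load 30/50]
  40 → break 3 (new)  [load 40/50]
  15 → break 1  [load 50/50]
  40 → break 4 (new)  [load 40/50]
  25 → break 5 (new)  [load 25/50]
  45 → break 6 (new)  [load 45/50]
6 commercial breaks opened.

6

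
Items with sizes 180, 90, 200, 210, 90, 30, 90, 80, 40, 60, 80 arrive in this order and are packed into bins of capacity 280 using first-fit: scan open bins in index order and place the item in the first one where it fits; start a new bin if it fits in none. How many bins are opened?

5

  180 → bin 1 (new)  [load 180/280]
  90 → bin 1  [load 270/280]
  200 → bin 2 (new)  [load 200/280]
  210 → bin 3 (new)  [load 210/280]
  90 → bin 4 (new)  [load 90/280]
  30 → bin 2  [load 230/280]
  90 → bin 4  [load 180/280]
  80 → bin 4  [load 260/280]
  40 → bin 2  [load 270/280]
  60 → bin 3  [load 270/280]
  80 → bin 5 (new)  [load 80/280]
5 bins opened.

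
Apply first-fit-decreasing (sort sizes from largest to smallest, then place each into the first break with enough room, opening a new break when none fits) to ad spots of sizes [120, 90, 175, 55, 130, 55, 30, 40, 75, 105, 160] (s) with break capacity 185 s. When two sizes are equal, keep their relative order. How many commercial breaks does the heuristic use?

Sorted descending: 175, 160, 130, 120, 105, 90, 75, 55, 55, 40, 30.
  175 → break 1 (new)  [load 175/185]
  160 → break 2 (new)  [load 160/185]
  130 → break 3 (new)  [load 130/185]
  120 → break 4 (new)  [load 120/185]
  105 → break 5 (new)  [load 105/185]
  90 → break 6 (new)  [load 90/185]
  75 → break 5  [load 180/185]
  55 → break 3  [load 185/185]
  55 → break 4  [load 175/185]
  40 → break 6  [load 130/185]
  30 → break 6  [load 160/185]
6 commercial breaks opened.

6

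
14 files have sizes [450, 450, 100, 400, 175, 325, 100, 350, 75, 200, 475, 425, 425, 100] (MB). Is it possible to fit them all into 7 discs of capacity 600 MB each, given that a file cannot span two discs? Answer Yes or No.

Total = 4050 MB; ⌈4050/600⌉ = 7.
8 files each exceed half the capacity and cannot share a disc, forcing at least 8 discs.
At least 8 discs are required, but only 7 are allowed.

No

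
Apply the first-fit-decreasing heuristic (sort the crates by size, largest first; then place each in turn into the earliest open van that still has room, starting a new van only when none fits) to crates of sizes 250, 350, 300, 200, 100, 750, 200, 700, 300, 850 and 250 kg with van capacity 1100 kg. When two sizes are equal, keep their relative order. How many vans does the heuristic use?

4

Sorted descending: 850, 750, 700, 350, 300, 300, 250, 250, 200, 200, 100.
  850 → van 1 (new)  [load 850/1100]
  750 → van 2 (new)  [load 750/1100]
  700 → van 3 (new)  [load 700/1100]
  350 → van 2  [load 1100/1100]
  300 → van 3  [load 1000/1100]
  300 → van 4 (new)  [load 300/1100]
  250 → van 1  [load 1100/1100]
  250 → van 4  [load 550/1100]
  200 → van 4  [load 750/1100]
  200 → van 4  [load 950/1100]
  100 → van 3  [load 1100/1100]
4 vans opened.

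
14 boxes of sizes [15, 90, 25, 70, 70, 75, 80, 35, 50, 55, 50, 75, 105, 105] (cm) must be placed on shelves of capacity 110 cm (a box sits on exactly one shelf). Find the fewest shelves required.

Total = 105 + 105 + 90 + 80 + 75 + 75 + 70 + 70 + 55 + 50 + 50 + 35 + 25 + 15 = 900 cm.
Lower bound: ⌈900/110⌉ = 9 shelves.
A packing using 10 shelves:
  shelf 1: 105 = 105
  shelf 2: 105 = 105
  shelf 3: 90 + 15 = 105
  shelf 4: 80 + 25 = 105
  shelf 5: 75 + 35 = 110
  shelf 6: 75 = 75
  shelf 7: 70 = 70
  shelf 8: 70 = 70
  shelf 9: 55 + 50 = 105
  shelf 10: 50 = 50
No arrangement into 9 shelves stays within capacity, so 10 is optimal.

10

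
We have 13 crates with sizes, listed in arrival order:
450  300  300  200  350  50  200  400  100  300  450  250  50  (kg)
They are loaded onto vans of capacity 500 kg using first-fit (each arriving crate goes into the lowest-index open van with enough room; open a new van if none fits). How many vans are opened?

8

  450 → van 1 (new)  [load 450/500]
  300 → van 2 (new)  [load 300/500]
  300 → van 3 (new)  [load 300/500]
  200 → van 2  [load 500/500]
  350 → van 4 (new)  [load 350/500]
  50 → van 1  [load 500/500]
  200 → van 3  [load 500/500]
  400 → van 5 (new)  [load 400/500]
  100 → van 4  [load 450/500]
  300 → van 6 (new)  [load 300/500]
  450 → van 7 (new)  [load 450/500]
  250 → van 8 (new)  [load 250/500]
  50 → van 4  [load 500/500]
8 vans opened.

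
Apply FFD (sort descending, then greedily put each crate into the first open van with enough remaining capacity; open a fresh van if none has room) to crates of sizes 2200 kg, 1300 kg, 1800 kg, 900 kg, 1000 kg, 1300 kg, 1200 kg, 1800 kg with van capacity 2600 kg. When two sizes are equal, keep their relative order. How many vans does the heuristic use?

6

Sorted descending: 2200, 1800, 1800, 1300, 1300, 1200, 1000, 900.
  2200 → van 1 (new)  [load 2200/2600]
  1800 → van 2 (new)  [load 1800/2600]
  1800 → van 3 (new)  [load 1800/2600]
  1300 → van 4 (new)  [load 1300/2600]
  1300 → van 4  [load 2600/2600]
  1200 → van 5 (new)  [load 1200/2600]
  1000 → van 5  [load 2200/2600]
  900 → van 6 (new)  [load 900/2600]
6 vans opened.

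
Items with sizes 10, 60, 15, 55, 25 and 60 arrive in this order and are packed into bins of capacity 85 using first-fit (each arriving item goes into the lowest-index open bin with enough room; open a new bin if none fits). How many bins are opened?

3

  10 → bin 1 (new)  [load 10/85]
  60 → bin 1  [load 70/85]
  15 → bin 1  [load 85/85]
  55 → bin 2 (new)  [load 55/85]
  25 → bin 2  [load 80/85]
  60 → bin 3 (new)  [load 60/85]
3 bins opened.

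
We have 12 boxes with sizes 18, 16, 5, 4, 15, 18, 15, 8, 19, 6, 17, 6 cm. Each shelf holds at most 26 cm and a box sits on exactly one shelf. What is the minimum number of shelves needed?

7

Total = 19 + 18 + 18 + 17 + 16 + 15 + 15 + 8 + 6 + 6 + 5 + 4 = 147 cm.
Lower bound: ⌈147/26⌉ = 6 shelves.
Also, 7 boxes each exceed 13 cm, and no two of those can share a shelf, so at least 7 shelves are needed.
A packing using 7 shelves:
  shelf 1: 19 + 6 = 25
  shelf 2: 18 + 8 = 26
  shelf 3: 18 + 6 = 24
  shelf 4: 17 + 5 + 4 = 26
  shelf 5: 16 = 16
  shelf 6: 15 = 15
  shelf 7: 15 = 15
This matches the lower bound, so 7 is optimal.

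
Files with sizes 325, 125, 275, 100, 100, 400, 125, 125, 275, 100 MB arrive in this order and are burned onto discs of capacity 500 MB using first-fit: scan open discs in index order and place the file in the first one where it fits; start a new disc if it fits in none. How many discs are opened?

5

  325 → disc 1 (new)  [load 325/500]
  125 → disc 1  [load 450/500]
  275 → disc 2 (new)  [load 275/500]
  100 → disc 2  [load 375/500]
  100 → disc 2  [load 475/500]
  400 → disc 3 (new)  [load 400/500]
  125 → disc 4 (new)  [load 125/500]
  125 → disc 4  [load 250/500]
  275 → disc 5 (new)  [load 275/500]
  100 → disc 3  [load 500/500]
5 discs opened.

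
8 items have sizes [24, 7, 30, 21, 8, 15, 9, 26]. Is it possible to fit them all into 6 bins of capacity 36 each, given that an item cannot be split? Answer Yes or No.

A valid assignment using 5 bins:
  bin 1: 30 = 30
  bin 2: 26 + 9 = 35
  bin 3: 24 + 8 = 32
  bin 4: 21 + 15 = 36
  bin 5: 7 = 7
That uses only 5 ≤ 6, so 6 bins are enough.

Yes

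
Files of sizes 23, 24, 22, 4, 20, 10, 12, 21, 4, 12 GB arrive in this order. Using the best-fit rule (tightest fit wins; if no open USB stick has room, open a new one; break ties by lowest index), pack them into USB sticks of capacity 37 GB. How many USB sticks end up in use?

5

  23 → USB stick 1 (new)  [load 23/37]
  24 → USB stick 2 (new)  [load 24/37]
  22 → USB stick 3 (new)  [load 22/37]
  4 → USB stick 2  [load 28/37]
  20 → USB stick 4 (new)  [load 20/37]
  10 → USB stick 1  [load 33/37]
  12 → USB stick 3  [load 34/37]
  21 → USB stick 5 (new)  [load 21/37]
  4 → USB stick 1  [load 37/37]
  12 → USB stick 5  [load 33/37]
5 USB sticks opened.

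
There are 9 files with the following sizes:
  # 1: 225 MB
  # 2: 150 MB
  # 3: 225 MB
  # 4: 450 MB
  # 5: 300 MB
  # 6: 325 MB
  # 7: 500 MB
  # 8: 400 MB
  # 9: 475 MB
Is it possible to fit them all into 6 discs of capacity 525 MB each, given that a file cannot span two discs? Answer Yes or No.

No

Total = 3050 MB; ⌈3050/525⌉ = 6.
The bound of 6 does not rule out 6, but exhaustive search shows no assignment into 6 discs of capacity 525 MB exists — the minimum is 7.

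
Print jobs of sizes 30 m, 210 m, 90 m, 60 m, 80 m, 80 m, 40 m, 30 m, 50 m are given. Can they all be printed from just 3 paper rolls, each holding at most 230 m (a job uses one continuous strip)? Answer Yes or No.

Yes

A valid assignment using 3 paper rolls:
  roll 1: 210 = 210
  roll 2: 90 + 80 + 60 = 230
  roll 3: 80 + 50 + 40 + 30 + 30 = 230
Every load is within 230 m, so 3 paper rolls suffice.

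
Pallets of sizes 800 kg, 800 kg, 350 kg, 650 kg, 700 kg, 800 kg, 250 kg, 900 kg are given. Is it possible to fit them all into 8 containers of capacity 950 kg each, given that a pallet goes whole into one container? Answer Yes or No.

Yes

A valid assignment using 7 containers:
  container 1: 900 = 900
  container 2: 800 = 800
  container 3: 800 = 800
  container 4: 800 = 800
  container 5: 700 + 250 = 950
  container 6: 650 = 650
  container 7: 350 = 350
That uses only 7 ≤ 8, so 8 containers are enough.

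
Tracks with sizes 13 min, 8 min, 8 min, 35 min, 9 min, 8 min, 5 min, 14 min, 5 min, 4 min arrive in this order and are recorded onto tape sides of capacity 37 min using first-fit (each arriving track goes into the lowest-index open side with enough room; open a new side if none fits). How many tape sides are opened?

3

  13 → side 1 (new)  [load 13/37]
  8 → side 1  [load 21/37]
  8 → side 1  [load 29/37]
  35 → side 2 (new)  [load 35/37]
  9 → side 3 (new)  [load 9/37]
  8 → side 1  [load 37/37]
  5 → side 3  [load 14/37]
  14 → side 3  [load 28/37]
  5 → side 3  [load 33/37]
  4 → side 3  [load 37/37]
3 tape sides opened.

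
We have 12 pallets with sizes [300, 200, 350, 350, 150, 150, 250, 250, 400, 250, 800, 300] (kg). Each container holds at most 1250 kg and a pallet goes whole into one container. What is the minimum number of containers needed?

3

Total = 800 + 400 + 350 + 350 + 300 + 300 + 250 + 250 + 250 + 200 + 150 + 150 = 3750 kg.
Lower bound: ⌈3750/1250⌉ = 3 containers.
A packing using 3 containers:
  container 1: 800 + 300 + 150 = 1250
  container 2: 400 + 350 + 350 + 150 = 1250
  container 3: 300 + 250 + 250 + 250 + 200 = 1250
This matches the lower bound, so 3 is optimal.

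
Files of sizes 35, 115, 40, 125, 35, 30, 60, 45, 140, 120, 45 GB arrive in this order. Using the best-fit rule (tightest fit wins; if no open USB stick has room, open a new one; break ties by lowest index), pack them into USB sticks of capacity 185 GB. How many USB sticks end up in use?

5

  35 → USB stick 1 (new)  [load 35/185]
  115 → USB stick 1  [load 150/185]
  40 → USB stick 2 (new)  [load 40/185]
  125 → USB stick 2  [load 165/185]
  35 → USB stick 1  [load 185/185]
  30 → USB stick 3 (new)  [load 30/185]
  60 → USB stick 3  [load 90/185]
  45 → USB stick 3  [load 135/185]
  140 → USB stick 4 (new)  [load 140/185]
  120 → USB stick 5 (new)  [load 120/185]
  45 → USB stick 4  [load 185/185]
5 USB sticks opened.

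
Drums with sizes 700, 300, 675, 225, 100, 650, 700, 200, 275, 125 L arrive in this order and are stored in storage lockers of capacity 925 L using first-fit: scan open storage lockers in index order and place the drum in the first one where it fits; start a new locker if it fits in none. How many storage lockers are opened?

5

  700 → locker 1 (new)  [load 700/925]
  300 → locker 2 (new)  [load 300/925]
  675 → locker 3 (new)  [load 675/925]
  225 → locker 1  [load 925/925]
  100 → locker 2  [load 400/925]
  650 → locker 4 (new)  [load 650/925]
  700 → locker 5 (new)  [load 700/925]
  200 → locker 2  [load 600/925]
  275 → locker 2  [load 875/925]
  125 → locker 3  [load 800/925]
5 storage lockers opened.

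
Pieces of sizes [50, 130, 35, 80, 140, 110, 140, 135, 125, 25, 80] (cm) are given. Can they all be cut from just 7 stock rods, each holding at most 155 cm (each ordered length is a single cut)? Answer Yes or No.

No

Total = 1050 cm; ⌈1050/155⌉ = 7.
8 pieces each exceed half the capacity and cannot share a stock rod, forcing at least 8 stock rods.
At least 8 stock rods are required, but only 7 are allowed.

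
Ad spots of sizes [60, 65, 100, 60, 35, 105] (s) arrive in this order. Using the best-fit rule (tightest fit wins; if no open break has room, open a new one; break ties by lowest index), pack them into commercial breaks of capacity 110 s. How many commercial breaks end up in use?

5

  60 → break 1 (new)  [load 60/110]
  65 → break 2 (new)  [load 65/110]
  100 → break 3 (new)  [load 100/110]
  60 → break 4 (new)  [load 60/110]
  35 → break 2  [load 100/110]
  105 → break 5 (new)  [load 105/110]
5 commercial breaks opened.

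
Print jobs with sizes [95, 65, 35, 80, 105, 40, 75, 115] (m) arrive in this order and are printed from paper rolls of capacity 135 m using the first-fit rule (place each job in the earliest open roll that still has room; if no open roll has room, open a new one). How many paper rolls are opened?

6

  95 → roll 1 (new)  [load 95/135]
  65 → roll 2 (new)  [load 65/135]
  35 → roll 1  [load 130/135]
  80 → roll 3 (new)  [load 80/135]
  105 → roll 4 (new)  [load 105/135]
  40 → roll 2  [load 105/135]
  75 → roll 5 (new)  [load 75/135]
  115 → roll 6 (new)  [load 115/135]
6 paper rolls opened.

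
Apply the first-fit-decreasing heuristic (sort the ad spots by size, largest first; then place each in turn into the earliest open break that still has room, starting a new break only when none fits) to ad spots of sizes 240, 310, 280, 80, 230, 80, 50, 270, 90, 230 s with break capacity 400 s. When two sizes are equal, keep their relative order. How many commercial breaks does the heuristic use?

6

Sorted descending: 310, 280, 270, 240, 230, 230, 90, 80, 80, 50.
  310 → break 1 (new)  [load 310/400]
  280 → break 2 (new)  [load 280/400]
  270 → break 3 (new)  [load 270/400]
  240 → break 4 (new)  [load 240/400]
  230 → break 5 (new)  [load 230/400]
  230 → break 6 (new)  [load 230/400]
  90 → break 1  [load 400/400]
  80 → break 2  [load 360/400]
  80 → break 3  [load 350/400]
  50 → break 3  [load 400/400]
6 commercial breaks opened.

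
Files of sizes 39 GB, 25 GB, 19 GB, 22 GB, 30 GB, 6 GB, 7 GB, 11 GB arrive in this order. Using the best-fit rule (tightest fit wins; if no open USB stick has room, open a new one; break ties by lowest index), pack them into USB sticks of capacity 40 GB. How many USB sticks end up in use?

  39 → USB stick 1 (new)  [load 39/40]
  25 → USB stick 2 (new)  [load 25/40]
  19 → USB stick 3 (new)  [load 19/40]
  22 → USB stick 4 (new)  [load 22/40]
  30 → USB stick 5 (new)  [load 30/40]
  6 → USB stick 5  [load 36/40]
  7 → USB stick 2  [load 32/40]
  11 → USB stick 4  [load 33/40]
5 USB sticks opened.

5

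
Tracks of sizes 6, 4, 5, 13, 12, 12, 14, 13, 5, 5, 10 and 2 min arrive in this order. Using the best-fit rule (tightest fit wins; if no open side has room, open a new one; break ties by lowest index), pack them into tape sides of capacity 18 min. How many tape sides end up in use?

  6 → side 1 (new)  [load 6/18]
  4 → side 1  [load 10/18]
  5 → side 1  [load 15/18]
  13 → side 2 (new)  [load 13/18]
  12 → side 3 (new)  [load 12/18]
  12 → side 4 (new)  [load 12/18]
  14 → side 5 (new)  [load 14/18]
  13 → side 6 (new)  [load 13/18]
  5 → side 2  [load 18/18]
  5 → side 6  [load 18/18]
  10 → side 7 (new)  [load 10/18]
  2 → side 1  [load 17/18]
7 tape sides opened.

7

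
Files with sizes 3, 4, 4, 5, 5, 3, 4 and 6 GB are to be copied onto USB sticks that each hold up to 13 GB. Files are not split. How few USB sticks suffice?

Total = 6 + 5 + 5 + 4 + 4 + 4 + 3 + 3 = 34 GB.
Lower bound: ⌈34/13⌉ = 3 USB sticks.
A packing using 3 USB sticks:
  USB stick 1: 6 + 5 = 11
  USB stick 2: 5 + 4 + 4 = 13
  USB stick 3: 4 + 3 + 3 = 10
This matches the lower bound, so 3 is optimal.

3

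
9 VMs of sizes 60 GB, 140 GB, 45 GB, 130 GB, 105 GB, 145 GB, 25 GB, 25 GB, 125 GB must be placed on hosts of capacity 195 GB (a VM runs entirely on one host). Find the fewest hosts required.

5

Total = 145 + 140 + 130 + 125 + 105 + 60 + 45 + 25 + 25 = 800 GB.
Lower bound: ⌈800/195⌉ = 5 hosts.
A packing using 5 hosts:
  host 1: 145 + 45 = 190
  host 2: 140 + 25 + 25 = 190
  host 3: 130 + 60 = 190
  host 4: 125 = 125
  host 5: 105 = 105
This matches the lower bound, so 5 is optimal.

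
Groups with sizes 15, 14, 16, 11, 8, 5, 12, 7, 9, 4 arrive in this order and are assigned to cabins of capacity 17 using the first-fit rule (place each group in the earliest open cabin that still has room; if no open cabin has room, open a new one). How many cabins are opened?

  15 → cabin 1 (new)  [load 15/17]
  14 → cabin 2 (new)  [load 14/17]
  16 → cabin 3 (new)  [load 16/17]
  11 → cabin 4 (new)  [load 11/17]
  8 → cabin 5 (new)  [load 8/17]
  5 → cabin 4  [load 16/17]
  12 → cabin 6 (new)  [load 12/17]
  7 → cabin 5  [load 15/17]
  9 → cabin 7 (new)  [load 9/17]
  4 → cabin 6  [load 16/17]
7 cabins opened.

7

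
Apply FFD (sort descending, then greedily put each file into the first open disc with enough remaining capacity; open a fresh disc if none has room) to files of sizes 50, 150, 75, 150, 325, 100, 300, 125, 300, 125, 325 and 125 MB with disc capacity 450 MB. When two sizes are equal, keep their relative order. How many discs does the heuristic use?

5

Sorted descending: 325, 325, 300, 300, 150, 150, 125, 125, 125, 100, 75, 50.
  325 → disc 1 (new)  [load 325/450]
  325 → disc 2 (new)  [load 325/450]
  300 → disc 3 (new)  [load 300/450]
  300 → disc 4 (new)  [load 300/450]
  150 → disc 3  [load 450/450]
  150 → disc 4  [load 450/450]
  125 → disc 1  [load 450/450]
  125 → disc 2  [load 450/450]
  125 → disc 5 (new)  [load 125/450]
  100 → disc 5  [load 225/450]
  75 → disc 5  [load 300/450]
  50 → disc 5  [load 350/450]
5 discs opened.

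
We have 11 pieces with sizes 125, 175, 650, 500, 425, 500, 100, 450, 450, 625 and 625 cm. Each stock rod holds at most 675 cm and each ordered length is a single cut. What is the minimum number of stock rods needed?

8

Total = 650 + 625 + 625 + 500 + 500 + 450 + 450 + 425 + 175 + 125 + 100 = 4625 cm.
Lower bound: ⌈4625/675⌉ = 7 stock rods.
Also, 8 pieces each exceed 675/2 cm, and no two of those can share a stock rod, so at least 8 stock rods are needed.
A packing using 8 stock rods:
  stock rod 1: 650 = 650
  stock rod 2: 625 = 625
  stock rod 3: 625 = 625
  stock rod 4: 500 + 175 = 675
  stock rod 5: 500 + 125 = 625
  stock rod 6: 450 + 100 = 550
  stock rod 7: 450 = 450
  stock rod 8: 425 = 425
This matches the lower bound, so 8 is optimal.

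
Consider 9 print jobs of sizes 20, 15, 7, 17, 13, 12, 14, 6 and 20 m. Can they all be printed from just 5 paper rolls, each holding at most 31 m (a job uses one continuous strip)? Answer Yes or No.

A valid assignment using 5 paper rolls:
  roll 1: 20 + 7 = 27
  roll 2: 20 + 6 = 26
  roll 3: 17 + 14 = 31
  roll 4: 15 + 13 = 28
  roll 5: 12 = 12
Every load is within 31 m, so 5 paper rolls suffice.

Yes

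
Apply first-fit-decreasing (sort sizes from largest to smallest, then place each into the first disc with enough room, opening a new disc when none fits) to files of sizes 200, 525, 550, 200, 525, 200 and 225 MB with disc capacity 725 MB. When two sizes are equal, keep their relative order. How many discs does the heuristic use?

4

Sorted descending: 550, 525, 525, 225, 200, 200, 200.
  550 → disc 1 (new)  [load 550/725]
  525 → disc 2 (new)  [load 525/725]
  525 → disc 3 (new)  [load 525/725]
  225 → disc 4 (new)  [load 225/725]
  200 → disc 2  [load 725/725]
  200 → disc 3  [load 725/725]
  200 → disc 4  [load 425/725]
4 discs opened.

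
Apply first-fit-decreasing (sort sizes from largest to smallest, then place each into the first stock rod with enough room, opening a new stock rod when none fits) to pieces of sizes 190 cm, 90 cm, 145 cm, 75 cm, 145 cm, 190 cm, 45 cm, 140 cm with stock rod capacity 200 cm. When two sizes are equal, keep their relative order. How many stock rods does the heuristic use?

6

Sorted descending: 190, 190, 145, 145, 140, 90, 75, 45.
  190 → stock rod 1 (new)  [load 190/200]
  190 → stock rod 2 (new)  [load 190/200]
  145 → stock rod 3 (new)  [load 145/200]
  145 → stock rod 4 (new)  [load 145/200]
  140 → stock rod 5 (new)  [load 140/200]
  90 → stock rod 6 (new)  [load 90/200]
  75 → stock rod 6  [load 165/200]
  45 → stock rod 3  [load 190/200]
6 stock rods opened.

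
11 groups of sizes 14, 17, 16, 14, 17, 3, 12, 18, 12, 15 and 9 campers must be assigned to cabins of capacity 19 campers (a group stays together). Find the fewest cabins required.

Total = 18 + 17 + 17 + 16 + 15 + 14 + 14 + 12 + 12 + 9 + 3 = 147 campers.
Lower bound: ⌈147/19⌉ = 8 cabins.
Also, 9 groups each exceed 19/2 campers, and no two of those can share a cabin, so at least 9 cabins are needed.
A packing using 10 cabins:
  cabin 1: 18 = 18
  cabin 2: 17 = 17
  cabin 3: 17 = 17
  cabin 4: 16 + 3 = 19
  cabin 5: 15 = 15
  cabin 6: 14 = 14
  cabin 7: 14 = 14
  cabin 8: 12 = 12
  cabin 9: 12 = 12
  cabin 10: 9 = 9
No arrangement into 9 cabins stays within capacity, so 10 is optimal.

10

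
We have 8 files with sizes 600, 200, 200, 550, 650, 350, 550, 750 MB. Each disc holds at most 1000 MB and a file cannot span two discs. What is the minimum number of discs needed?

Total = 750 + 650 + 600 + 550 + 550 + 350 + 200 + 200 = 3850 MB.
Lower bound: ⌈3850/1000⌉ = 4 discs.
Also, 5 files each exceed 500 MB, and no two of those can share a disc, so at least 5 discs are needed.
A packing using 5 discs:
  disc 1: 750 + 200 = 950
  disc 2: 650 + 350 = 1000
  disc 3: 600 + 200 = 800
  disc 4: 550 = 550
  disc 5: 550 = 550
This matches the lower bound, so 5 is optimal.

5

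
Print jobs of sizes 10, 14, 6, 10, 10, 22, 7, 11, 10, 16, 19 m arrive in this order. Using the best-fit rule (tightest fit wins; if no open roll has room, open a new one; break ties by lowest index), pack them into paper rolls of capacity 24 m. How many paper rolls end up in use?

  10 → roll 1 (new)  [load 10/24]
  14 → roll 1  [load 24/24]
  6 → roll 2 (new)  [load 6/24]
  10 → roll 2  [load 16/24]
  10 → roll 3 (new)  [load 10/24]
  22 → roll 4 (new)  [load 22/24]
  7 → roll 2  [load 23/24]
  11 → roll 3  [load 21/24]
  10 → roll 5 (new)  [load 10/24]
  16 → roll 6 (new)  [load 16/24]
  19 → roll 7 (new)  [load 19/24]
7 paper rolls opened.

7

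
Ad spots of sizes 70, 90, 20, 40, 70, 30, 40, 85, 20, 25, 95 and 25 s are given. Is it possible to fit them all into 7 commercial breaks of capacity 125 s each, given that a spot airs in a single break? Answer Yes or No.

Yes

A valid assignment using 6 commercial breaks:
  break 1: 95 + 30 = 125
  break 2: 90 + 25 = 115
  break 3: 85 + 40 = 125
  break 4: 70 + 40 = 110
  break 5: 70 + 25 + 20 = 115
  break 6: 20 = 20
That uses only 6 ≤ 7, so 7 commercial breaks are enough.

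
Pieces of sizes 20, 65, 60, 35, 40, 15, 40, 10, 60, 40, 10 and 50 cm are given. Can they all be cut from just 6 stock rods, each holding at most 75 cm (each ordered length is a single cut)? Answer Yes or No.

Total = 445 cm; ⌈445/75⌉ = 6.
7 pieces each exceed half the capacity and cannot share a stock rod, forcing at least 7 stock rods.
At least 7 stock rods are required, but only 6 are allowed.

No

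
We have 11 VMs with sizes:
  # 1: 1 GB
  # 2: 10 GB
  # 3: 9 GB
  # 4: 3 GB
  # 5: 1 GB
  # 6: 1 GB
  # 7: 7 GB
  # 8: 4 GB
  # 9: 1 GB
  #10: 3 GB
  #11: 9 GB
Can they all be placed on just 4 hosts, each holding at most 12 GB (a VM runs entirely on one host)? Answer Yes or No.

No

Total = 49 GB; ⌈49/12⌉ = 5.
At least 5 hosts are required, but only 4 are allowed.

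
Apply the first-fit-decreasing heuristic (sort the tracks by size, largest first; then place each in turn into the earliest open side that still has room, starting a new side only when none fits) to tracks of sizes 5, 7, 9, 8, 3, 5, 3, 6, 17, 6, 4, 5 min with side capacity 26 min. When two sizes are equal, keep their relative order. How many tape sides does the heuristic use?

3

Sorted descending: 17, 9, 8, 7, 6, 6, 5, 5, 5, 4, 3, 3.
  17 → side 1 (new)  [load 17/26]
  9 → side 1  [load 26/26]
  8 → side 2 (new)  [load 8/26]
  7 → side 2  [load 15/26]
  6 → side 2  [load 21/26]
  6 → side 3 (new)  [load 6/26]
  5 → side 2  [load 26/26]
  5 → side 3  [load 11/26]
  5 → side 3  [load 16/26]
  4 → side 3  [load 20/26]
  3 → side 3  [load 23/26]
  3 → side 3  [load 26/26]
3 tape sides opened.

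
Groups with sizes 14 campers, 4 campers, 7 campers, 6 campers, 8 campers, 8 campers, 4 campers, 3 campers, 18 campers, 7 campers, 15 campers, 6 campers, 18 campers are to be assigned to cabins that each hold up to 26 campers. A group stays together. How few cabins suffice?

Total = 18 + 18 + 15 + 14 + 8 + 8 + 7 + 7 + 6 + 6 + 4 + 4 + 3 = 118 campers.
Lower bound: ⌈118/26⌉ = 5 cabins.
A packing using 5 cabins:
  cabin 1: 18 + 8 = 26
  cabin 2: 18 + 8 = 26
  cabin 3: 15 + 7 + 4 = 26
  cabin 4: 14 + 7 + 4 = 25
  cabin 5: 6 + 6 + 3 = 15
This matches the lower bound, so 5 is optimal.

5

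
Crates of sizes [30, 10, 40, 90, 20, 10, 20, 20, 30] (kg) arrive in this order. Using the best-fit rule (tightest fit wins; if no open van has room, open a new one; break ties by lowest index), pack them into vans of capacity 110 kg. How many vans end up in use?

3

  30 → van 1 (new)  [load 30/110]
  10 → van 1  [load 40/110]
  40 → van 1  [load 80/110]
  90 → van 2 (new)  [load 90/110]
  20 → van 2  [load 110/110]
  10 → van 1  [load 90/110]
  20 → van 1  [load 110/110]
  20 → van 3 (new)  [load 20/110]
  30 → van 3  [load 50/110]
3 vans opened.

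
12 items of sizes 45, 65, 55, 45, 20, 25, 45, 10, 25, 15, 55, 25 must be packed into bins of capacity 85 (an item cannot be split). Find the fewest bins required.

Total = 65 + 55 + 55 + 45 + 45 + 45 + 25 + 25 + 25 + 20 + 15 + 10 = 430.
Lower bound: ⌈430/85⌉ = 6 bins.
A packing using 6 bins:
  bin 1: 65 + 20 = 85
  bin 2: 55 + 25 = 80
  bin 3: 55 + 25 = 80
  bin 4: 45 + 25 + 15 = 85
  bin 5: 45 + 10 = 55
  bin 6: 45 = 45
This matches the lower bound, so 6 is optimal.

6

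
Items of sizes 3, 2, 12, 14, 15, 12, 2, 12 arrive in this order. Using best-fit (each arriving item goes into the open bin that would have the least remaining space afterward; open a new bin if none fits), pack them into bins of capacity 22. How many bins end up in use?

  3 → bin 1 (new)  [load 3/22]
  2 → bin 1  [load 5/22]
  12 → bin 1  [load 17/22]
  14 → bin 2 (new)  [load 14/22]
  15 → bin 3 (new)  [load 15/22]
  12 → bin 4 (new)  [load 12/22]
  2 → bin 1  [load 19/22]
  12 → bin 5 (new)  [load 12/22]
5 bins opened.

5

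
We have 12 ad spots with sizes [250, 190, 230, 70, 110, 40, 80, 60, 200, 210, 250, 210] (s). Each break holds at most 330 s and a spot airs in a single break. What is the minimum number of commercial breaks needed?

7

Total = 250 + 250 + 230 + 210 + 210 + 200 + 190 + 110 + 80 + 70 + 60 + 40 = 1900 s.
Lower bound: ⌈1900/330⌉ = 6 commercial breaks.
Also, 7 ad spots each exceed 165 s, and no two of those can share a break, so at least 7 commercial breaks are needed.
A packing using 7 commercial breaks:
  break 1: 250 + 80 = 330
  break 2: 250 + 70 = 320
  break 3: 230 + 60 + 40 = 330
  break 4: 210 + 110 = 320
  break 5: 210 = 210
  break 6: 200 = 200
  break 7: 190 = 190
This matches the lower bound, so 7 is optimal.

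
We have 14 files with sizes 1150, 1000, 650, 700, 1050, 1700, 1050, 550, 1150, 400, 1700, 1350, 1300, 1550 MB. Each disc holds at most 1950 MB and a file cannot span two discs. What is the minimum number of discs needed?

10

Total = 1700 + 1700 + 1550 + 1350 + 1300 + 1150 + 1150 + 1050 + 1050 + 1000 + 700 + 650 + 550 + 400 = 15300 MB.
Lower bound: ⌈15300/1950⌉ = 8 discs.
Also, 10 files each exceed 975 MB, and no two of those can share a disc, so at least 10 discs are needed.
A packing using 10 discs:
  disc 1: 1700 = 1700
  disc 2: 1700 = 1700
  disc 3: 1550 + 400 = 1950
  disc 4: 1350 + 550 = 1900
  disc 5: 1300 + 650 = 1950
  disc 6: 1150 + 700 = 1850
  disc 7: 1150 = 1150
  disc 8: 1050 = 1050
  disc 9: 1050 = 1050
  disc 10: 1000 = 1000
This matches the lower bound, so 10 is optimal.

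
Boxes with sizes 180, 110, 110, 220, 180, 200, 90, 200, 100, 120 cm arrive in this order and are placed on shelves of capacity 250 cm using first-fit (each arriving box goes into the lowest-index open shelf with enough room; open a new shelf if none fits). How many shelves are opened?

8

  180 → shelf 1 (new)  [load 180/250]
  110 → shelf 2 (new)  [load 110/250]
  110 → shelf 2  [load 220/250]
  220 → shelf 3 (new)  [load 220/250]
  180 → shelf 4 (new)  [load 180/250]
  200 → shelf 5 (new)  [load 200/250]
  90 → shelf 6 (new)  [load 90/250]
  200 → shelf 7 (new)  [load 200/250]
  100 → shelf 6  [load 190/250]
  120 → shelf 8 (new)  [load 120/250]
8 shelves opened.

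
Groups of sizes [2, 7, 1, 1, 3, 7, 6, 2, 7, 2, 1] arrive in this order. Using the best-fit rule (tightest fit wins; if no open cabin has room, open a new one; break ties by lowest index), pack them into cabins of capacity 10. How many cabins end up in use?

4

  2 → cabin 1 (new)  [load 2/10]
  7 → cabin 1  [load 9/10]
  1 → cabin 1  [load 10/10]
  1 → cabin 2 (new)  [load 1/10]
  3 → cabin 2  [load 4/10]
  7 → cabin 3 (new)  [load 7/10]
  6 → cabin 2  [load 10/10]
  2 → cabin 3  [load 9/10]
  7 → cabin 4 (new)  [load 7/10]
  2 → cabin 4  [load 9/10]
  1 → cabin 3  [load 10/10]
4 cabins opened.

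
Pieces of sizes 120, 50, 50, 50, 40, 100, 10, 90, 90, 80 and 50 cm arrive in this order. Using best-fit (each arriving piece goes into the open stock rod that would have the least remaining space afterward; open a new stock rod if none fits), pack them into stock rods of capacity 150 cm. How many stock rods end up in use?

6

  120 → stock rod 1 (new)  [load 120/150]
  50 → stock rod 2 (new)  [load 50/150]
  50 → stock rod 2  [load 100/150]
  50 → stock rod 2  [load 150/150]
  40 → stock rod 3 (new)  [load 40/150]
  100 → stock rod 3  [load 140/150]
  10 → stock rod 3  [load 150/150]
  90 → stock rod 4 (new)  [load 90/150]
  90 → stock rod 5 (new)  [load 90/150]
  80 → stock rod 6 (new)  [load 80/150]
  50 → stock rod 4  [load 140/150]
6 stock rods opened.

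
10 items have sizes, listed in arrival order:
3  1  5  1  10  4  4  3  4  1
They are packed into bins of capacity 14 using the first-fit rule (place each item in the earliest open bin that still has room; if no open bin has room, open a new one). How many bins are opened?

3

  3 → bin 1 (new)  [load 3/14]
  1 → bin 1  [load 4/14]
  5 → bin 1  [load 9/14]
  1 → bin 1  [load 10/14]
  10 → bin 2 (new)  [load 10/14]
  4 → bin 1  [load 14/14]
  4 → bin 2  [load 14/14]
  3 → bin 3 (new)  [load 3/14]
  4 → bin 3  [load 7/14]
  1 → bin 3  [load 8/14]
3 bins opened.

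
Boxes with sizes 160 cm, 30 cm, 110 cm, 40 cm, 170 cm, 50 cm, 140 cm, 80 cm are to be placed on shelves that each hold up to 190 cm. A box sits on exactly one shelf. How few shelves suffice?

5

Total = 170 + 160 + 140 + 110 + 80 + 50 + 40 + 30 = 780 cm.
Lower bound: ⌈780/190⌉ = 5 shelves.
A packing using 5 shelves:
  shelf 1: 170 = 170
  shelf 2: 160 + 30 = 190
  shelf 3: 140 + 50 = 190
  shelf 4: 110 + 80 = 190
  shelf 5: 40 = 40
This matches the lower bound, so 5 is optimal.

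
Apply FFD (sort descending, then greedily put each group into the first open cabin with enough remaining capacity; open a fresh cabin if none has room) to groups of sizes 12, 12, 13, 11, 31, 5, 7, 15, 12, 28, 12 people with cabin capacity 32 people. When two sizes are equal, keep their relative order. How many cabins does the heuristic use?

6

Sorted descending: 31, 28, 15, 13, 12, 12, 12, 12, 11, 7, 5.
  31 → cabin 1 (new)  [load 31/32]
  28 → cabin 2 (new)  [load 28/32]
  15 → cabin 3 (new)  [load 15/32]
  13 → cabin 3  [load 28/32]
  12 → cabin 4 (new)  [load 12/32]
  12 → cabin 4  [load 24/32]
  12 → cabin 5 (new)  [load 12/32]
  12 → cabin 5  [load 24/32]
  11 → cabin 6 (new)  [load 11/32]
  7 → cabin 4  [load 31/32]
  5 → cabin 5  [load 29/32]
6 cabins opened.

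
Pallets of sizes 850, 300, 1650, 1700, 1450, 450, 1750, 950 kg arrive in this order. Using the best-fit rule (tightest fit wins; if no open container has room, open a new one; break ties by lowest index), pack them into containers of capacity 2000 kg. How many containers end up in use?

  850 → container 1 (new)  [load 850/2000]
  300 → container 1  [load 1150/2000]
  1650 → container 2 (new)  [load 1650/2000]
  1700 → container 3 (new)  [load 1700/2000]
  1450 → container 4 (new)  [load 1450/2000]
  450 → container 4  [load 1900/2000]
  1750 → container 5 (new)  [load 1750/2000]
  950 → container 6 (new)  [load 950/2000]
6 containers opened.

6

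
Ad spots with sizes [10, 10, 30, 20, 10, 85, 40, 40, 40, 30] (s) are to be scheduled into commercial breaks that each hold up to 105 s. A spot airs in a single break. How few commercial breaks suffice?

4

Total = 85 + 40 + 40 + 40 + 30 + 30 + 20 + 10 + 10 + 10 = 315 s.
Lower bound: ⌈315/105⌉ = 3 commercial breaks.
A packing using 4 commercial breaks:
  break 1: 85 + 20 = 105
  break 2: 40 + 40 + 10 + 10 = 100
  break 3: 40 + 30 + 30 = 100
  break 4: 10 = 10
No arrangement into 3 commercial breaks stays within capacity, so 4 is optimal.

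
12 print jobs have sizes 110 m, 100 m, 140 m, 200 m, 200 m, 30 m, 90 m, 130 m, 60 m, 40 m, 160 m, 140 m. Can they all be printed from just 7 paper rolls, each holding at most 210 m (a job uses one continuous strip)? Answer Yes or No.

Total = 1400 m; ⌈1400/210⌉ = 7.
The bound of 7 does not rule out 7, but exhaustive search shows no assignment into 7 paper rolls of capacity 210 m exists — the minimum is 8.

No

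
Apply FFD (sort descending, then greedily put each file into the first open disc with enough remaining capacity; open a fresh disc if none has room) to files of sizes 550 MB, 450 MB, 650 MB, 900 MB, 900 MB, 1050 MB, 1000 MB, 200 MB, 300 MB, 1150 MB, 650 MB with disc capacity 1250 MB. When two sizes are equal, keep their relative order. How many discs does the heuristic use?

7

Sorted descending: 1150, 1050, 1000, 900, 900, 650, 650, 550, 450, 300, 200.
  1150 → disc 1 (new)  [load 1150/1250]
  1050 → disc 2 (new)  [load 1050/1250]
  1000 → disc 3 (new)  [load 1000/1250]
  900 → disc 4 (new)  [load 900/1250]
  900 → disc 5 (new)  [load 900/1250]
  650 → disc 6 (new)  [load 650/1250]
  650 → disc 7 (new)  [load 650/1250]
  550 → disc 6  [load 1200/1250]
  450 → disc 7  [load 1100/1250]
  300 → disc 4  [load 1200/1250]
  200 → disc 2  [load 1250/1250]
7 discs opened.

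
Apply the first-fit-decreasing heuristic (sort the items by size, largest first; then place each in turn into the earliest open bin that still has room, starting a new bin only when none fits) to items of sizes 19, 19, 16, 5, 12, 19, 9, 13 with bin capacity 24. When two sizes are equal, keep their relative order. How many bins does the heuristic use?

6

Sorted descending: 19, 19, 19, 16, 13, 12, 9, 5.
  19 → bin 1 (new)  [load 19/24]
  19 → bin 2 (new)  [load 19/24]
  19 → bin 3 (new)  [load 19/24]
  16 → bin 4 (new)  [load 16/24]
  13 → bin 5 (new)  [load 13/24]
  12 → bin 6 (new)  [load 12/24]
  9 → bin 5  [load 22/24]
  5 → bin 1  [load 24/24]
6 bins opened.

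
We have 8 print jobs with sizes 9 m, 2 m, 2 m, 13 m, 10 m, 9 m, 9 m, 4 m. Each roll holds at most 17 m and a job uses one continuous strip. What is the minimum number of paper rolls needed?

Total = 13 + 10 + 9 + 9 + 9 + 4 + 2 + 2 = 58 m.
Lower bound: ⌈58/17⌉ = 4 paper rolls.
Also, 5 print jobs each exceed 17/2 m, and no two of those can share a roll, so at least 5 paper rolls are needed.
A packing using 5 paper rolls:
  roll 1: 13 + 4 = 17
  roll 2: 10 + 2 + 2 = 14
  roll 3: 9 = 9
  roll 4: 9 = 9
  roll 5: 9 = 9
This matches the lower bound, so 5 is optimal.

5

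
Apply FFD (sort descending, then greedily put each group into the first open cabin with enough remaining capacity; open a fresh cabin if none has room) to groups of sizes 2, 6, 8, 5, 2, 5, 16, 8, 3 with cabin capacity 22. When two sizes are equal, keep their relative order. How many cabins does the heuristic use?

Sorted descending: 16, 8, 8, 6, 5, 5, 3, 2, 2.
  16 → cabin 1 (new)  [load 16/22]
  8 → cabin 2 (new)  [load 8/22]
  8 → cabin 2  [load 16/22]
  6 → cabin 1  [load 22/22]
  5 → cabin 2  [load 21/22]
  5 → cabin 3 (new)  [load 5/22]
  3 → cabin 3  [load 8/22]
  2 → cabin 3  [load 10/22]
  2 → cabin 3  [load 12/22]
3 cabins opened.

3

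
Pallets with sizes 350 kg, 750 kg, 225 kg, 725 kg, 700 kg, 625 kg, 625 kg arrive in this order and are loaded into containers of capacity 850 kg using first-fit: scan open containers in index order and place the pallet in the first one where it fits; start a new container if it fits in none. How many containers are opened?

  350 → container 1 (new)  [load 350/850]
  750 → container 2 (new)  [load 750/850]
  225 → container 1  [load 575/850]
  725 → container 3 (new)  [load 725/850]
  700 → container 4 (new)  [load 700/850]
  625 → container 5 (new)  [load 625/850]
  625 → container 6 (new)  [load 625/850]
6 containers opened.

6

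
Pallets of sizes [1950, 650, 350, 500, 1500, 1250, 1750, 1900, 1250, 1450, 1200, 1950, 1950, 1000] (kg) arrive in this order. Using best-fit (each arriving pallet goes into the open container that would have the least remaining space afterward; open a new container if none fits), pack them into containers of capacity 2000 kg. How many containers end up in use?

12

  1950 → container 1 (new)  [load 1950/2000]
  650 → container 2 (new)  [load 650/2000]
  350 → container 2  [load 1000/2000]
  500 → container 2  [load 1500/2000]
  1500 → container 3 (new)  [load 1500/2000]
  1250 → container 4 (new)  [load 1250/2000]
  1750 → container 5 (new)  [load 1750/2000]
  1900 → container 6 (new)  [load 1900/2000]
  1250 → container 7 (new)  [load 1250/2000]
  1450 → container 8 (new)  [load 1450/2000]
  1200 → container 9 (new)  [load 1200/2000]
  1950 → container 10 (new)  [load 1950/2000]
  1950 → container 11 (new)  [load 1950/2000]
  1000 → container 12 (new)  [load 1000/2000]
12 containers opened.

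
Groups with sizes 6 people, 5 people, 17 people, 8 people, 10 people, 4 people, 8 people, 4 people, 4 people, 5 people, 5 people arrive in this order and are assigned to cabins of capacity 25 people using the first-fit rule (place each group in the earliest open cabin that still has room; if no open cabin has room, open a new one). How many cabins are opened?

4

  6 → cabin 1 (new)  [load 6/25]
  5 → cabin 1  [load 11/25]
  17 → cabin 2 (new)  [load 17/25]
  8 → cabin 1  [load 19/25]
  10 → cabin 3 (new)  [load 10/25]
  4 → cabin 1  [load 23/25]
  8 → cabin 2  [load 25/25]
  4 → cabin 3  [load 14/25]
  4 → cabin 3  [load 18/25]
  5 → cabin 3  [load 23/25]
  5 → cabin 4 (new)  [load 5/25]
4 cabins opened.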